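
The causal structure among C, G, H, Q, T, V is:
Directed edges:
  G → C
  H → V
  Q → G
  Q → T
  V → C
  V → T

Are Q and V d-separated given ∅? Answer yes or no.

Yes — Q ⊥ V | ∅.

Bayes-Ball from Q | ∅ reaches {C,G,T}.
V ∉ reach(Q|∅) ⇒ Q ⊥ V | ∅.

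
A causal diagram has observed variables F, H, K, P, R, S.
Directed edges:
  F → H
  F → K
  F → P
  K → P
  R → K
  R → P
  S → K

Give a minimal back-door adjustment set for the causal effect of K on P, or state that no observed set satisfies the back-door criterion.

desc(K)\{K}={P}; candidates ⊆ {F,H,R,S}.
size 0: {}; under {} K still reaches {F,H,P,R,S} ∋ P.
size 1: {F}, {H}, {R} …(+1); under {F} K still reaches {P,R,S} ∋ P.
{F,R}: K⊥P given {F,R} in G with K→· removed — back-door holds.

K→P: minimal back-door set {F, R}.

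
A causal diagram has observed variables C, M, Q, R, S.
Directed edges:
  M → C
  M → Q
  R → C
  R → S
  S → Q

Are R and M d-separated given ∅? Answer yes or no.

Yes — R ⊥ M | ∅.

Bayes-Ball from R | ∅ reaches {C,Q,S}.
M ∉ reach(R|∅) ⇒ R ⊥ M | ∅.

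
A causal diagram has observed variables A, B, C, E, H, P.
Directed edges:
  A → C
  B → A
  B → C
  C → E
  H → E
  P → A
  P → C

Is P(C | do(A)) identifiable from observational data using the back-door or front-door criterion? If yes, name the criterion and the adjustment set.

P(C|do(A)): backdoor, adjust for {B, P}.

desc(A)\{A}={C,E}; candidates ⊆ {B,H,P}.
size 0: {}; under {} A still reaches {B,C,E,P} ∋ C.
size 1: {B}, {H}, {P}; under {B} A still reaches {C,E,P} ∋ C.
{B,P}: A⊥C given {B,P} in G with A→· removed — back-door holds.
P(C|do(A)) = Σ_{B,P} P(C|A,B,P)·P(B,P).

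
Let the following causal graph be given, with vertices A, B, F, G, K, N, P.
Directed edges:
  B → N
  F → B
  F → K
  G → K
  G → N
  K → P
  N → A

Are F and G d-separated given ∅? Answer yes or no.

Yes — F ⊥ G | ∅.

Bayes-Ball from F | ∅ reaches {A,B,K,N,P}.
G ∉ reach(F|∅) ⇒ F ⊥ G | ∅.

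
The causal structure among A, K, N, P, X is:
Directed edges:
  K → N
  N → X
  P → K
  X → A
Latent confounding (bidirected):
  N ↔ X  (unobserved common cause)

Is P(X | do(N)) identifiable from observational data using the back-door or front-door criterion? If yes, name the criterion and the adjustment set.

desc(N)\{N}={A,X}; candidates ⊆ {K,P}.
N↔X: latent back-door arc(s) into N.
size 0: {}; under {} N still reaches {A,K,P,X} ∋ X.
size 1: {K}, {P}; under {K} N still reaches {A,X} ∋ X.
size 2: {K,P}; under {K,P} N still reaches {A,X} ∋ X.
N↔X cannot be blocked by any observed set — no back-door set.
No mediator lies on a directed N→…→X path.
Neither criterion identifies P(X|do(N)) in this graph.

P(X|do(N)): not identifiable (no BD/FD set).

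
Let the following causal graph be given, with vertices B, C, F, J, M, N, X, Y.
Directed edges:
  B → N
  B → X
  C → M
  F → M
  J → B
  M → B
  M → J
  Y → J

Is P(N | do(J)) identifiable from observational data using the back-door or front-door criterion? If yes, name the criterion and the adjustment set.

P(N|do(J)): backdoor, adjust for {M}.

desc(J)\{J}={B,N,X}; candidates ⊆ {C,F,M,Y}.
size 0: {}; under {} J still reaches {B,C,F,M,N,X,Y} ∋ N.
{M}: J⊥N given {M} in G with J→· removed — back-door holds.
P(N|do(J)) = Σ_{M} P(N|J,M)·P(M).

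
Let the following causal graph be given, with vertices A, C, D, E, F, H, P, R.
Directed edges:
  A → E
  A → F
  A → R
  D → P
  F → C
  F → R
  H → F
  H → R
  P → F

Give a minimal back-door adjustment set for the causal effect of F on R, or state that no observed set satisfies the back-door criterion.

desc(F)\{F}={C,R}; candidates ⊆ {A,D,E,H,P}.
size 0: {}; under {} F still reaches {A,D,E,H,P,R} ∋ R.
size 1: {A}, {D}, {E} …(+2); under {A} F still reaches {D,H,P,R} ∋ R.
{A,H}: F⊥R given {A,H} in G with F→· removed — back-door holds.

F→R: minimal back-door set {A, H}.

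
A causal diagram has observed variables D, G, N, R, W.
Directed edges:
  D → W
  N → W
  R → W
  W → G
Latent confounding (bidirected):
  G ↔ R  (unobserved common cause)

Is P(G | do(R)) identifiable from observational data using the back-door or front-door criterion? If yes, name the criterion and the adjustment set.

P(G|do(R)): frontdoor, adjust for {W}.

desc(R)\{R}={G,W}; candidates ⊆ {D,N}.
R↔G: latent back-door arc(s) into R.
size 0: {}; under {} R still reaches {G} ∋ G.
size 1: {D}, {N}; under {D} R still reaches {G} ∋ G.
size 2: {D,N}; under {D,N} R still reaches {G} ∋ G.
R↔G cannot be blocked by any observed set — no back-door set.
{W}: (i) intercepts every directed R→G path; (ii) no back-door R→{W}; (iii) {R} blocks every back-door {W}→G. Front-door holds.
P(G|do(R)) = Σ_{W} P(W|R) Σ_{R'} P(G|W,R')P(R').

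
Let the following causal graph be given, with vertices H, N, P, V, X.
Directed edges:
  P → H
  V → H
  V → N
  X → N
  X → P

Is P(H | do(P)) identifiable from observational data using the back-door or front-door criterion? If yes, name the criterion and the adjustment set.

desc(P)\{P}={H}; candidates ⊆ {N,V,X}.
∅: P⊥H given ∅ in G with P→· removed — back-door holds.
P(H|do(P)) = P(H|P) — no adjustment needed.

P(H|do(P)): backdoor, adjust for ∅.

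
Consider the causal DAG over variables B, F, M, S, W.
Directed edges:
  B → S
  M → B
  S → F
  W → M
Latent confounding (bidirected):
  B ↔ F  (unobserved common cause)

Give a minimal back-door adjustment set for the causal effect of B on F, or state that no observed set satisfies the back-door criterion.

B→F: no observed back-door set.

desc(B)\{B}={F,S}; candidates ⊆ {M,W}.
B↔F: latent back-door arc(s) into B.
size 0: {}; under {} B still reaches {F,M,W} ∋ F.
size 1: {M}, {W}; under {M} B still reaches {F} ∋ F.
size 2: {M,W}; under {M,W} B still reaches {F} ∋ F.
B↔F cannot be blocked by any observed set — no back-door set.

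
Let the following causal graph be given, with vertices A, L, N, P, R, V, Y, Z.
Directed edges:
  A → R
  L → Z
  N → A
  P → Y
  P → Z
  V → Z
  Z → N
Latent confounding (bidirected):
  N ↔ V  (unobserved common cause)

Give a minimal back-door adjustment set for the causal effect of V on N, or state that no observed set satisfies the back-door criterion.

V→N: no observed back-door set.

desc(V)\{V}={A,N,R,Z}; candidates ⊆ {L,P,Y}.
V↔N: latent back-door arc(s) into V.
size 0: {}; under {} V still reaches {A,N,R} ∋ N.
size 1: {L}, {P}, {Y}; under {L} V still reaches {A,N,R} ∋ N.
size 2: {L,P}, {L,Y}, {P,Y}; under {L,P} V still reaches {A,N,R} ∋ N.
V↔N cannot be blocked by any observed set — no back-door set.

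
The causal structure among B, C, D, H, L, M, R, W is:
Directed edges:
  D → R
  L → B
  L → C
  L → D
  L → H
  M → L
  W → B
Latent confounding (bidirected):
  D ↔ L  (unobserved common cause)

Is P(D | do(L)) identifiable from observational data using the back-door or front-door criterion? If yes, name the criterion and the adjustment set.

desc(L)\{L}={B,C,D,H,R}; candidates ⊆ {M,W}.
L↔D: latent back-door arc(s) into L.
size 0: {}; under {} L still reaches {D,M,R} ∋ D.
size 1: {M}, {W}; under {M} L still reaches {D,R} ∋ D.
size 2: {M,W}; under {M,W} L still reaches {D,R} ∋ D.
L↔D cannot be blocked by any observed set — no back-door set.
No mediator lies on a directed L→…→D path.
Neither criterion identifies P(D|do(L)) in this graph.

P(D|do(L)): not identifiable (no BD/FD set).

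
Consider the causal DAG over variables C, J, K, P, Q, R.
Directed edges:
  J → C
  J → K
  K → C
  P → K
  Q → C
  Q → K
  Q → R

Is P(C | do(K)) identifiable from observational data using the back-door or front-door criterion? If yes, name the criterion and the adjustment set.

P(C|do(K)): backdoor, adjust for {J, Q}.

desc(K)\{K}={C}; candidates ⊆ {J,P,Q,R}.
size 0: {}; under {} K still reaches {C,J,P,Q,R} ∋ C.
size 1: {J}, {P}, {Q} …(+1); under {J} K still reaches {C,P,Q,R} ∋ C.
{J,Q}: K⊥C given {J,Q} in G with K→· removed — back-door holds.
P(C|do(K)) = Σ_{J,Q} P(C|K,J,Q)·P(J,Q).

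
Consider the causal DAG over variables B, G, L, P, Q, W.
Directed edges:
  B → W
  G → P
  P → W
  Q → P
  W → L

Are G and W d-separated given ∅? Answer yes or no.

No — G and W are d-connected given ∅.

Bayes-Ball from G | ∅ reaches {L,P,W}.
W ∈ reach(G|∅) ⇒ G ⊥̸ W | ∅.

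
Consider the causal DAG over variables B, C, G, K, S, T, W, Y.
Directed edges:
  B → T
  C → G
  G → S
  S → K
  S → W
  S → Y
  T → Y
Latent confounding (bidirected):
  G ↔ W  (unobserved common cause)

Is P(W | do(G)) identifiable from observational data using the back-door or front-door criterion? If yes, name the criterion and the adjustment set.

desc(G)\{G}={K,S,W,Y}; candidates ⊆ {B,C,T}.
G↔W: latent back-door arc(s) into G.
size 0: {}; under {} G still reaches {C,W} ∋ W.
size 1: {B}, {C}, {T}; under {B} G still reaches {C,W} ∋ W.
size 2: {B,C}, {B,T}, {C,T}; under {B,C} G still reaches {W} ∋ W.
G↔W cannot be blocked by any observed set — no back-door set.
{S}: (i) intercepts every directed G→W path; (ii) no back-door G→{S}; (iii) {G} blocks every back-door {S}→W. Front-door holds.
P(W|do(G)) = Σ_{S} P(S|G) Σ_{G'} P(W|S,G')P(G').

P(W|do(G)): frontdoor, adjust for {S}.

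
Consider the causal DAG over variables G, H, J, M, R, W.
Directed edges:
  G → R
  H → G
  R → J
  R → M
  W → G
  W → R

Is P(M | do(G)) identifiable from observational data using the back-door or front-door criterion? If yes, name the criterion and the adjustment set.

desc(G)\{G}={J,M,R}; candidates ⊆ {H,W}.
size 0: {}; under {} G still reaches {H,J,M,R,W} ∋ M.
{W}: G⊥M given {W} in G with G→· removed — back-door holds.
P(M|do(G)) = Σ_{W} P(M|G,W)·P(W).

P(M|do(G)): backdoor, adjust for {W}.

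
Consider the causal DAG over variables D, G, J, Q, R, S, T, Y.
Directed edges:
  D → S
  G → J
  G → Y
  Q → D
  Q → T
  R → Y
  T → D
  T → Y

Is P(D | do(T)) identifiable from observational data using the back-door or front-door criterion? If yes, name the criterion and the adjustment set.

desc(T)\{T}={D,S,Y}; candidates ⊆ {G,J,Q,R}.
size 0: {}; under {} T still reaches {D,Q,S} ∋ D.
{Q}: T⊥D given {Q} in G with T→· removed — back-door holds.
P(D|do(T)) = Σ_{Q} P(D|T,Q)·P(Q).

P(D|do(T)): backdoor, adjust for {Q}.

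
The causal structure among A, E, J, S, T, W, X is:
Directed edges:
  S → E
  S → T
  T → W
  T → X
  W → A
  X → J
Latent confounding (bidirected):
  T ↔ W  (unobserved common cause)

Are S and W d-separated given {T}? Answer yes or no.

Bayes-Ball from S | {T} reaches {A,E,W}.
W ∈ reach(S|{T}) ⇒ S ⊥̸ W | {T}.

No — S and W are d-connected given {T}.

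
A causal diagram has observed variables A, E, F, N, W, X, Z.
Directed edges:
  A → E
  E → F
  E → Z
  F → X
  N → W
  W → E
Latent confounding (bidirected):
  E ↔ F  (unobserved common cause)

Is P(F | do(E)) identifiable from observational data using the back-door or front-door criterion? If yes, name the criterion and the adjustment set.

desc(E)\{E}={F,X,Z}; candidates ⊆ {A,N,W}.
E↔F: latent back-door arc(s) into E.
size 0: {}; under {} E still reaches {A,F,N,W,X} ∋ F.
size 1: {A}, {N}, {W}; under {A} E still reaches {F,N,W,X} ∋ F.
size 2: {A,N}, {A,W}, {N,W}; under {A,N} E still reaches {F,W,X} ∋ F.
E↔F cannot be blocked by any observed set — no back-door set.
No mediator lies on a directed E→…→F path.
Neither criterion identifies P(F|do(E)) in this graph.

P(F|do(E)): not identifiable (no BD/FD set).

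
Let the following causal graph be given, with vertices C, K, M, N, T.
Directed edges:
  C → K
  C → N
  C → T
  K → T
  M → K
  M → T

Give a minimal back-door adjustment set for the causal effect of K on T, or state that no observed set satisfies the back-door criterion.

K→T: minimal back-door set {C, M}.

desc(K)\{K}={T}; candidates ⊆ {C,M,N}.
size 0: {}; under {} K still reaches {C,M,N,T} ∋ T.
size 1: {C}, {M}, {N}; under {C} K still reaches {M,T} ∋ T.
{C,M}: K⊥T given {C,M} in G with K→· removed — back-door holds.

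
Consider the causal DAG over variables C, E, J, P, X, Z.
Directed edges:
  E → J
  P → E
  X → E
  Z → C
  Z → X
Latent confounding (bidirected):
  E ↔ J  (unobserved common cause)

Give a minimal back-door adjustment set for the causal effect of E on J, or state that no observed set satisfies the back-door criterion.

E→J: no observed back-door set.

desc(E)\{E}={J}; candidates ⊆ {C,P,X,Z}.
E↔J: latent back-door arc(s) into E.
size 0: {}; under {} E still reaches {C,J,P,X,Z} ∋ J.
size 1: {C}, {P}, {X} …(+1); under {C} E still reaches {J,P,X,Z} ∋ J.
size 2: {C,P}, {C,X}, {C,Z} …(+3); under {C,P} E still reaches {J,X,Z} ∋ J.
E↔J cannot be blocked by any observed set — no back-door set.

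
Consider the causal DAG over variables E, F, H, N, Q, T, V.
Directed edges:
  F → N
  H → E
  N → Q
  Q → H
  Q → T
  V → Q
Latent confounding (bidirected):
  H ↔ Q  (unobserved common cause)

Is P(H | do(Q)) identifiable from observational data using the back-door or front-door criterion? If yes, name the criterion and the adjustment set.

desc(Q)\{Q}={E,H,T}; candidates ⊆ {F,N,V}.
Q↔H: latent back-door arc(s) into Q.
size 0: {}; under {} Q still reaches {E,F,H,N,V} ∋ H.
size 1: {F}, {N}, {V}; under {F} Q still reaches {E,H,N,V} ∋ H.
size 2: {F,N}, {F,V}, {N,V}; under {F,N} Q still reaches {E,H,V} ∋ H.
Q↔H cannot be blocked by any observed set — no back-door set.
No mediator lies on a directed Q→…→H path.
Neither criterion identifies P(H|do(Q)) in this graph.

P(H|do(Q)): not identifiable (no BD/FD set).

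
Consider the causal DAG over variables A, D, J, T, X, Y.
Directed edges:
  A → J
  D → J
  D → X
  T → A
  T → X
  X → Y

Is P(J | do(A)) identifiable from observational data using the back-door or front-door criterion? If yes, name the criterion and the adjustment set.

desc(A)\{A}={J}; candidates ⊆ {D,T,X,Y}.
∅: A⊥J given ∅ in G with A→· removed — back-door holds.
P(J|do(A)) = P(J|A) — no adjustment needed.

P(J|do(A)): backdoor, adjust for ∅.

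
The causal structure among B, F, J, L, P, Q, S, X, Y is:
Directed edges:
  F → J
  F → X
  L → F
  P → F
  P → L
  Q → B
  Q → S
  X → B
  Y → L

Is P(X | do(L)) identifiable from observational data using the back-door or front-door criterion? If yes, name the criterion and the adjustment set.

P(X|do(L)): backdoor, adjust for {P}.

desc(L)\{L}={B,F,J,X}; candidates ⊆ {P,Q,S,Y}.
size 0: {}; under {} L still reaches {B,F,J,P,X,Y} ∋ X.
{P}: L⊥X given {P} in G with L→· removed — back-door holds.
P(X|do(L)) = Σ_{P} P(X|L,P)·P(P).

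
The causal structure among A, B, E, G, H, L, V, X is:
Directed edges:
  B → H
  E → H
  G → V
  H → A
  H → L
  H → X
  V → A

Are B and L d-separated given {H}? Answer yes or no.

Bayes-Ball from B | {H} reaches {E}.
L ∉ reach(B|{H}) ⇒ B ⊥ L | {H}.

Yes — B ⊥ L | {H}.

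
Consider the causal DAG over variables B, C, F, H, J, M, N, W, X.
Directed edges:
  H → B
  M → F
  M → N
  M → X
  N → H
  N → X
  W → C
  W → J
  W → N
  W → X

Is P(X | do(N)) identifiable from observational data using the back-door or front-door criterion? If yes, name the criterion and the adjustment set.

P(X|do(N)): backdoor, adjust for {M, W}.

desc(N)\{N}={B,H,X}; candidates ⊆ {C,F,J,M,W}.
size 0: {}; under {} N still reaches {C,F,J,M,W,X} ∋ X.
size 1: {C}, {F}, {J} …(+2); under {C} N still reaches {F,J,M,W,X} ∋ X.
{M,W}: N⊥X given {M,W} in G with N→· removed — back-door holds.
P(X|do(N)) = Σ_{M,W} P(X|N,M,W)·P(M,W).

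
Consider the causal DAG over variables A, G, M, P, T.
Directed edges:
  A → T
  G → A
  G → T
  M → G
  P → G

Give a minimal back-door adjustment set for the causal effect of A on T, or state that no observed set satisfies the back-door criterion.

A→T: minimal back-door set {G}.

desc(A)\{A}={T}; candidates ⊆ {G,M,P}.
size 0: {}; under {} A still reaches {G,M,P,T} ∋ T.
{G}: A⊥T given {G} in G with A→· removed — back-door holds.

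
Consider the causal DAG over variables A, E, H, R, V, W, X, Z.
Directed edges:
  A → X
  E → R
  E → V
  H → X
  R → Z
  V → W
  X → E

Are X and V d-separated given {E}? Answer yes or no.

Yes — X ⊥ V | {E}.

Bayes-Ball from X | {E} reaches {A,H}.
V ∉ reach(X|{E}) ⇒ X ⊥ V | {E}.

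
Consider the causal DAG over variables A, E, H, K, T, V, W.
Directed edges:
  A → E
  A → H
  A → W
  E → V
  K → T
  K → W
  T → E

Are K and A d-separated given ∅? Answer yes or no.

Yes — K ⊥ A | ∅.

Bayes-Ball from K | ∅ reaches {E,T,V,W}.
A ∉ reach(K|∅) ⇒ K ⊥ A | ∅.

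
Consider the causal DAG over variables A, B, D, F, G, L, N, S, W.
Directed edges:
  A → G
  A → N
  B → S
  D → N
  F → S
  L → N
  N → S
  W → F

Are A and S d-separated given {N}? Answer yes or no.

Yes — A ⊥ S | {N}.

Bayes-Ball from A | {N} reaches {D,G,L}.
S ∉ reach(A|{N}) ⇒ A ⊥ S | {N}.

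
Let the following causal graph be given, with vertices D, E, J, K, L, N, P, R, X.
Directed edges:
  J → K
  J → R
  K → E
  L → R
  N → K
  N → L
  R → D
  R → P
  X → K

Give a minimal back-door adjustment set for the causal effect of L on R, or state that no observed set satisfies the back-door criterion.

L→R: minimal back-door set ∅.

desc(L)\{L}={D,P,R}; candidates ⊆ {E,J,K,N,X}.
∅: L⊥R given ∅ in G with L→· removed — back-door holds.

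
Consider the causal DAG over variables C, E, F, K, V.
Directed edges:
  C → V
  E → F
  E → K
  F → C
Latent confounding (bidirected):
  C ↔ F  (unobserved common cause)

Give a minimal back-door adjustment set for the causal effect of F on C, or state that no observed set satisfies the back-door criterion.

desc(F)\{F}={C,V}; candidates ⊆ {E,K}.
F↔C: latent back-door arc(s) into F.
size 0: {}; under {} F still reaches {C,E,K,V} ∋ C.
size 1: {E}, {K}; under {E} F still reaches {C,V} ∋ C.
size 2: {E,K}; under {E,K} F still reaches {C,V} ∋ C.
F↔C cannot be blocked by any observed set — no back-door set.

F→C: no observed back-door set.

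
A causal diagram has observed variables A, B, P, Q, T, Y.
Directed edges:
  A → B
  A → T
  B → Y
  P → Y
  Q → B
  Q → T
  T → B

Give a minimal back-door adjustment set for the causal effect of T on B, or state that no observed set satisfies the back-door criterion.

T→B: minimal back-door set {A, Q}.

desc(T)\{T}={B,Y}; candidates ⊆ {A,P,Q}.
size 0: {}; under {} T still reaches {A,B,Q,Y} ∋ B.
size 1: {A}, {P}, {Q}; under {A} T still reaches {B,Q,Y} ∋ B.
{A,Q}: T⊥B given {A,Q} in G with T→· removed — back-door holds.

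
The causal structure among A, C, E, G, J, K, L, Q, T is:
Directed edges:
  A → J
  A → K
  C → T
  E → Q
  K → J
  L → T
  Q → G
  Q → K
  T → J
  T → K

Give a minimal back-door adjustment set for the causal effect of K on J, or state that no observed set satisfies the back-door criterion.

desc(K)\{K}={J}; candidates ⊆ {A,C,E,G,L,Q,T}.
size 0: {}; under {} K still reaches {A,C,E,G,J,L,Q,T} ∋ J.
size 1: {A}, {C}, {E} …(+4); under {A} K still reaches {C,E,G,J,L,Q,T} ∋ J.
{A,T}: K⊥J given {A,T} in G with K→· removed — back-door holds.

K→J: minimal back-door set {A, T}.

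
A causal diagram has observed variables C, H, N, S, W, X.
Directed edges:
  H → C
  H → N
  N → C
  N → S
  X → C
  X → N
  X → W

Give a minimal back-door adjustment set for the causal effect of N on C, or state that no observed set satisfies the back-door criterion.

desc(N)\{N}={C,S}; candidates ⊆ {H,W,X}.
size 0: {}; under {} N still reaches {C,H,W,X} ∋ C.
size 1: {H}, {W}, {X}; under {H} N still reaches {C,W,X} ∋ C.
{H,X}: N⊥C given {H,X} in G with N→· removed — back-door holds.

N→C: minimal back-door set {H, X}.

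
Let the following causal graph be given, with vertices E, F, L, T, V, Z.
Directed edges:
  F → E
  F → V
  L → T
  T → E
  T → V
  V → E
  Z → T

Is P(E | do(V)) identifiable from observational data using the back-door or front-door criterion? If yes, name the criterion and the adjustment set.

P(E|do(V)): backdoor, adjust for {F, T}.

desc(V)\{V}={E}; candidates ⊆ {F,L,T,Z}.
size 0: {}; under {} V still reaches {E,F,L,T,Z} ∋ E.
size 1: {F}, {L}, {T} …(+1); under {F} V still reaches {E,L,T,Z} ∋ E.
{F,T}: V⊥E given {F,T} in G with V→· removed — back-door holds.
P(E|do(V)) = Σ_{F,T} P(E|V,F,T)·P(F,T).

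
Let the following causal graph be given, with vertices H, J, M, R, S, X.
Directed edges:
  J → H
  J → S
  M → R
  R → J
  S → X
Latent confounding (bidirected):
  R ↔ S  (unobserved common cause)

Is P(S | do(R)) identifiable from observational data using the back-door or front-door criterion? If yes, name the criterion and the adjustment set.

P(S|do(R)): frontdoor, adjust for {J}.

desc(R)\{R}={H,J,S,X}; candidates ⊆ {M}.
R↔S: latent back-door arc(s) into R.
size 0: {}; under {} R still reaches {M,S,X} ∋ S.
size 1: {M}; under {M} R still reaches {S,X} ∋ S.
R↔S cannot be blocked by any observed set — no back-door set.
{J}: (i) intercepts every directed R→S path; (ii) no back-door R→{J}; (iii) {R} blocks every back-door {J}→S. Front-door holds.
P(S|do(R)) = Σ_{J} P(J|R) Σ_{R'} P(S|J,R')P(R').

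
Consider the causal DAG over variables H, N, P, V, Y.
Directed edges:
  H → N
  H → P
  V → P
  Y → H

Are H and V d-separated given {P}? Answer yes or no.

No — H and V are d-connected given {P}.

Bayes-Ball from H | {P} reaches {N,V,Y}.
V ∈ reach(H|{P}) ⇒ H ⊥̸ V | {P}.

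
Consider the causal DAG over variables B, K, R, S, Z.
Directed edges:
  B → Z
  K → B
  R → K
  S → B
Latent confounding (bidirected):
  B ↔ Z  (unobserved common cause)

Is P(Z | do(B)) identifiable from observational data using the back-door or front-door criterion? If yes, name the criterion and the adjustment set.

P(Z|do(B)): not identifiable (no BD/FD set).

desc(B)\{B}={Z}; candidates ⊆ {K,R,S}.
B↔Z: latent back-door arc(s) into B.
size 0: {}; under {} B still reaches {K,R,S,Z} ∋ Z.
size 1: {K}, {R}, {S}; under {K} B still reaches {S,Z} ∋ Z.
size 2: {K,R}, {K,S}, {R,S}; under {K,R} B still reaches {S,Z} ∋ Z.
B↔Z cannot be blocked by any observed set — no back-door set.
No mediator lies on a directed B→…→Z path.
Neither criterion identifies P(Z|do(B)) in this graph.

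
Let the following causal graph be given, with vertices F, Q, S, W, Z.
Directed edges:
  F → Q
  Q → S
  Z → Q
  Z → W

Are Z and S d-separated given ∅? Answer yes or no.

Bayes-Ball from Z | ∅ reaches {Q,S,W}.
S ∈ reach(Z|∅) ⇒ Z ⊥̸ S | ∅.

No — Z and S are d-connected given ∅.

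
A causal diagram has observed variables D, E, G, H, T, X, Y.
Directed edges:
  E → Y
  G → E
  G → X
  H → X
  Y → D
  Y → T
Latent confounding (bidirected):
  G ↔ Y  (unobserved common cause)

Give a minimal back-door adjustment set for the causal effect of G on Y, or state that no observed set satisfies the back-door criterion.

desc(G)\{G}={D,E,T,X,Y}; candidates ⊆ {H}.
G↔Y: latent back-door arc(s) into G.
size 0: {}; under {} G still reaches {D,T,Y} ∋ Y.
size 1: {H}; under {H} G still reaches {D,T,Y} ∋ Y.
G↔Y cannot be blocked by any observed set — no back-door set.

G→Y: no observed back-door set.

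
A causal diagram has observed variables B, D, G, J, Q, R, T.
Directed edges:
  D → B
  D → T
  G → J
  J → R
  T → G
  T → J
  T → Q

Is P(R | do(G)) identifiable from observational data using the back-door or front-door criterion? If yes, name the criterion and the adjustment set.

desc(G)\{G}={J,R}; candidates ⊆ {B,D,Q,T}.
size 0: {}; under {} G still reaches {B,D,J,Q,R,T} ∋ R.
{T}: G⊥R given {T} in G with G→· removed — back-door holds.
P(R|do(G)) = Σ_{T} P(R|G,T)·P(T).

P(R|do(G)): backdoor, adjust for {T}.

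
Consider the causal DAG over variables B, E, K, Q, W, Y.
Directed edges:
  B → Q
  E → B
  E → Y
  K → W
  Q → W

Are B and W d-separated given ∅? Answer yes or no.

No — B and W are d-connected given ∅.

Bayes-Ball from B | ∅ reaches {E,Q,W,Y}.
W ∈ reach(B|∅) ⇒ B ⊥̸ W | ∅.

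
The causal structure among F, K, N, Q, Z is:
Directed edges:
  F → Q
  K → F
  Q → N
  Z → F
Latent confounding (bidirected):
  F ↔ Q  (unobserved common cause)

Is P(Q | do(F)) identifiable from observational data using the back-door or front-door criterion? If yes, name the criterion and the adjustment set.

desc(F)\{F}={N,Q}; candidates ⊆ {K,Z}.
F↔Q: latent back-door arc(s) into F.
size 0: {}; under {} F still reaches {K,N,Q,Z} ∋ Q.
size 1: {K}, {Z}; under {K} F still reaches {N,Q,Z} ∋ Q.
size 2: {K,Z}; under {K,Z} F still reaches {N,Q} ∋ Q.
F↔Q cannot be blocked by any observed set — no back-door set.
No mediator lies on a directed F→…→Q path.
Neither criterion identifies P(Q|do(F)) in this graph.

P(Q|do(F)): not identifiable (no BD/FD set).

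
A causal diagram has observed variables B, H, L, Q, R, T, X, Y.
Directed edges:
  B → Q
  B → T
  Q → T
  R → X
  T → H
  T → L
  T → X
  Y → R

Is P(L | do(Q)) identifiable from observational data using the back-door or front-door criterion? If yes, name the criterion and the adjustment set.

desc(Q)\{Q}={H,L,T,X}; candidates ⊆ {B,R,Y}.
size 0: {}; under {} Q still reaches {B,H,L,T,X} ∋ L.
{B}: Q⊥L given {B} in G with Q→· removed — back-door holds.
P(L|do(Q)) = Σ_{B} P(L|Q,B)·P(B).

P(L|do(Q)): backdoor, adjust for {B}.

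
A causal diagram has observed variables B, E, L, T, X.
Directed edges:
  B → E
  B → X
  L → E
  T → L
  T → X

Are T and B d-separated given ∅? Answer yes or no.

Bayes-Ball from T | ∅ reaches {E,L,X}.
B ∉ reach(T|∅) ⇒ T ⊥ B | ∅.

Yes — T ⊥ B | ∅.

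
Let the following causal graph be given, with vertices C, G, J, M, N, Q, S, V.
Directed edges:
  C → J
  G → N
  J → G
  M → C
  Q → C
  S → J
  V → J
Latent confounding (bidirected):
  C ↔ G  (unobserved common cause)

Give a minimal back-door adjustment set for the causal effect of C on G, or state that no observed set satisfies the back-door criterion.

desc(C)\{C}={G,J,N}; candidates ⊆ {M,Q,S,V}.
C↔G: latent back-door arc(s) into C.
size 0: {}; under {} C still reaches {G,M,N,Q} ∋ G.
size 1: {M}, {Q}, {S} …(+1); under {M} C still reaches {G,N,Q} ∋ G.
size 2: {M,Q}, {M,S}, {M,V} …(+3); under {M,Q} C still reaches {G,N} ∋ G.
C↔G cannot be blocked by any observed set — no back-door set.

C→G: no observed back-door set.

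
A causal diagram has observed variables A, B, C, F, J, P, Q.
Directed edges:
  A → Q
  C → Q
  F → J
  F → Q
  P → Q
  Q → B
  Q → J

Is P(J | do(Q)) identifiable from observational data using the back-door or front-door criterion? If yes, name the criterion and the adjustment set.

desc(Q)\{Q}={B,J}; candidates ⊆ {A,C,F,P}.
size 0: {}; under {} Q still reaches {A,C,F,J,P} ∋ J.
{F}: Q⊥J given {F} in G with Q→· removed — back-door holds.
P(J|do(Q)) = Σ_{F} P(J|Q,F)·P(F).

P(J|do(Q)): backdoor, adjust for {F}.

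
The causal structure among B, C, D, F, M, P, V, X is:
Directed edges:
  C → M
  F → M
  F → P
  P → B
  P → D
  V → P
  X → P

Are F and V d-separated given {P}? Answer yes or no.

No — F and V are d-connected given {P}.

Bayes-Ball from F | {P} reaches {M,V,X}.
V ∈ reach(F|{P}) ⇒ F ⊥̸ V | {P}.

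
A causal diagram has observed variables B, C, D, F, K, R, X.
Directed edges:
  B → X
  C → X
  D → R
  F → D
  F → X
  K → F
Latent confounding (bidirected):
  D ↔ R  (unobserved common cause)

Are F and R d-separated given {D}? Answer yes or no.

No — F and R are d-connected given {D}.

Bayes-Ball from F | {D} reaches {K,R,X}.
R ∈ reach(F|{D}) ⇒ F ⊥̸ R | {D}.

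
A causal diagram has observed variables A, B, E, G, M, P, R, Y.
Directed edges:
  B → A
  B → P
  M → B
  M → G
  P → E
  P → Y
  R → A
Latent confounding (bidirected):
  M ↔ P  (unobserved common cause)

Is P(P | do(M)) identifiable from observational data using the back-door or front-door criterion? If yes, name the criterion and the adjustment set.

desc(M)\{M}={A,B,E,G,P,Y}; candidates ⊆ {R}.
M↔P: latent back-door arc(s) into M.
size 0: {}; under {} M still reaches {E,P,Y} ∋ P.
size 1: {R}; under {R} M still reaches {E,P,Y} ∋ P.
M↔P cannot be blocked by any observed set — no back-door set.
{B}: (i) intercepts every directed M→P path; (ii) no back-door M→{B}; (iii) {M} blocks every back-door {B}→P. Front-door holds.
P(P|do(M)) = Σ_{B} P(B|M) Σ_{M'} P(P|B,M')P(M').

P(P|do(M)): frontdoor, adjust for {B}.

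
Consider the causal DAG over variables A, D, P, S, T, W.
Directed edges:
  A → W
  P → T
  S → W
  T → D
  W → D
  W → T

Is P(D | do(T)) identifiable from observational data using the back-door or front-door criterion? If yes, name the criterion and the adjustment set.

P(D|do(T)): backdoor, adjust for {W}.

desc(T)\{T}={D}; candidates ⊆ {A,P,S,W}.
size 0: {}; under {} T still reaches {A,D,P,S,W} ∋ D.
{W}: T⊥D given {W} in G with T→· removed — back-door holds.
P(D|do(T)) = Σ_{W} P(D|T,W)·P(W).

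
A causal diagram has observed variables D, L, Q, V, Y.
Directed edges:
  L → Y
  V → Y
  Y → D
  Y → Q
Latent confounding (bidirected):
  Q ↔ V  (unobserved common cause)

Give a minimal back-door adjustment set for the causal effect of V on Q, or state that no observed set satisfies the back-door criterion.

V→Q: no observed back-door set.

desc(V)\{V}={D,Q,Y}; candidates ⊆ {L}.
V↔Q: latent back-door arc(s) into V.
size 0: {}; under {} V still reaches {Q} ∋ Q.
size 1: {L}; under {L} V still reaches {Q} ∋ Q.
V↔Q cannot be blocked by any observed set — no back-door set.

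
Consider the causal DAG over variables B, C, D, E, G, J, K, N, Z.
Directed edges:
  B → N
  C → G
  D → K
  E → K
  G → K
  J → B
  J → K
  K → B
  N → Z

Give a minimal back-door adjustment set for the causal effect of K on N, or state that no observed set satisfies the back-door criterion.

K→N: minimal back-door set {J}.

desc(K)\{K}={B,N,Z}; candidates ⊆ {C,D,E,G,J}.
size 0: {}; under {} K still reaches {B,C,D,E,G,J,N,Z} ∋ N.
{J}: K⊥N given {J} in G with K→· removed — back-door holds.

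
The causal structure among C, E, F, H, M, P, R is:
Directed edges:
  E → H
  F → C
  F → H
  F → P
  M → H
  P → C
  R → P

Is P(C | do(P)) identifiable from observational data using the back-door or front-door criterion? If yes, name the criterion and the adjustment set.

P(C|do(P)): backdoor, adjust for {F}.

desc(P)\{P}={C}; candidates ⊆ {E,F,H,M,R}.
size 0: {}; under {} P still reaches {C,F,H,R} ∋ C.
{F}: P⊥C given {F} in G with P→· removed — back-door holds.
P(C|do(P)) = Σ_{F} P(C|P,F)·P(F).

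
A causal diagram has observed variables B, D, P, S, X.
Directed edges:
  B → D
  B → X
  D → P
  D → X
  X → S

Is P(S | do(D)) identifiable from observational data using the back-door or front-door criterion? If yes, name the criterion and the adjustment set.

P(S|do(D)): backdoor, adjust for {B}.

desc(D)\{D}={P,S,X}; candidates ⊆ {B}.
size 0: {}; under {} D still reaches {B,S,X} ∋ S.
{B}: D⊥S given {B} in G with D→· removed — back-door holds.
P(S|do(D)) = Σ_{B} P(S|D,B)·P(B).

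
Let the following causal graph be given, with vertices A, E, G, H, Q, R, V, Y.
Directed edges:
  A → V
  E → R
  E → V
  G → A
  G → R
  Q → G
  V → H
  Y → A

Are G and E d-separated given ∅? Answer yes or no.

Bayes-Ball from G | ∅ reaches {A,H,Q,R,V}.
E ∉ reach(G|∅) ⇒ G ⊥ E | ∅.

Yes — G ⊥ E | ∅.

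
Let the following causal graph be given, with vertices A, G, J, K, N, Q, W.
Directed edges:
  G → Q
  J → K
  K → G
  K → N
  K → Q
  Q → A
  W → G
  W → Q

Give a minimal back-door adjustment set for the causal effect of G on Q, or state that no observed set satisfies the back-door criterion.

desc(G)\{G}={A,Q}; candidates ⊆ {J,K,N,W}.
size 0: {}; under {} G still reaches {A,J,K,N,Q,W} ∋ Q.
size 1: {J}, {K}, {N} …(+1); under {J} G still reaches {A,K,N,Q,W} ∋ Q.
{K,W}: G⊥Q given {K,W} in G with G→· removed — back-door holds.

G→Q: minimal back-door set {K, W}.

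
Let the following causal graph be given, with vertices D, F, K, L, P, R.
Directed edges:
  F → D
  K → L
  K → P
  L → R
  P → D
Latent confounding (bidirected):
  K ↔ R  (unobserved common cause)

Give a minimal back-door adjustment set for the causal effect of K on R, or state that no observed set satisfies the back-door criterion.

desc(K)\{K}={D,L,P,R}; candidates ⊆ {F}.
K↔R: latent back-door arc(s) into K.
size 0: {}; under {} K still reaches {R} ∋ R.
size 1: {F}; under {F} K still reaches {R} ∋ R.
K↔R cannot be blocked by any observed set — no back-door set.

K→R: no observed back-door set.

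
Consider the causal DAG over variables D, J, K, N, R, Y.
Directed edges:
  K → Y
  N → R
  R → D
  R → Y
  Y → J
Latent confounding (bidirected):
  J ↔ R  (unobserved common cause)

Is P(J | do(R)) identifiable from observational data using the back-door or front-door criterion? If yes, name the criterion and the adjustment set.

P(J|do(R)): frontdoor, adjust for {Y}.

desc(R)\{R}={D,J,Y}; candidates ⊆ {K,N}.
R↔J: latent back-door arc(s) into R.
size 0: {}; under {} R still reaches {J,N} ∋ J.
size 1: {K}, {N}; under {K} R still reaches {J,N} ∋ J.
size 2: {K,N}; under {K,N} R still reaches {J} ∋ J.
R↔J cannot be blocked by any observed set — no back-door set.
{Y}: (i) intercepts every directed R→J path; (ii) no back-door R→{Y}; (iii) {R} blocks every back-door {Y}→J. Front-door holds.
P(J|do(R)) = Σ_{Y} P(Y|R) Σ_{R'} P(J|Y,R')P(R').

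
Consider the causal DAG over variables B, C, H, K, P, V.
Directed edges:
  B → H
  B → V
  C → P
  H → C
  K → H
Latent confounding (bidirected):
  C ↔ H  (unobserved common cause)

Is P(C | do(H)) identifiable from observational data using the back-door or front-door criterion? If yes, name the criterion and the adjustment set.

desc(H)\{H}={C,P}; candidates ⊆ {B,K,V}.
H↔C: latent back-door arc(s) into H.
size 0: {}; under {} H still reaches {B,C,K,P,V} ∋ C.
size 1: {B}, {K}, {V}; under {B} H still reaches {C,K,P} ∋ C.
size 2: {B,K}, {B,V}, {K,V}; under {B,K} H still reaches {C,P} ∋ C.
H↔C cannot be blocked by any observed set — no back-door set.
No mediator lies on a directed H→…→C path.
Neither criterion identifies P(C|do(H)) in this graph.

P(C|do(H)): not identifiable (no BD/FD set).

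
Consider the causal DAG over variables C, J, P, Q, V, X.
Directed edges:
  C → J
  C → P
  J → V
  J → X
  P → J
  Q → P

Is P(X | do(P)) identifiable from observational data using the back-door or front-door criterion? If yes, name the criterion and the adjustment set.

desc(P)\{P}={J,V,X}; candidates ⊆ {C,Q}.
size 0: {}; under {} P still reaches {C,J,Q,V,X} ∋ X.
{C}: P⊥X given {C} in G with P→· removed — back-door holds.
P(X|do(P)) = Σ_{C} P(X|P,C)·P(C).

P(X|do(P)): backdoor, adjust for {C}.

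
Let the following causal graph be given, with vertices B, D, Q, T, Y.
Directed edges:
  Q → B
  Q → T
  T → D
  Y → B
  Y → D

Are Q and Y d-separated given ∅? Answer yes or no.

Bayes-Ball from Q | ∅ reaches {B,D,T}.
Y ∉ reach(Q|∅) ⇒ Q ⊥ Y | ∅.

Yes — Q ⊥ Y | ∅.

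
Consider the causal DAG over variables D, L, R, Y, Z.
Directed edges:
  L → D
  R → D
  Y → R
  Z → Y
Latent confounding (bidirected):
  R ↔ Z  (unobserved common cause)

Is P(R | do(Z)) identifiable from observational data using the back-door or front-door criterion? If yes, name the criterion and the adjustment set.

desc(Z)\{Z}={D,R,Y}; candidates ⊆ {L}.
Z↔R: latent back-door arc(s) into Z.
size 0: {}; under {} Z still reaches {D,R} ∋ R.
size 1: {L}; under {L} Z still reaches {D,R} ∋ R.
Z↔R cannot be blocked by any observed set — no back-door set.
{Y}: (i) intercepts every directed Z→R path; (ii) no back-door Z→{Y}; (iii) {Z} blocks every back-door {Y}→R. Front-door holds.
P(R|do(Z)) = Σ_{Y} P(Y|Z) Σ_{Z'} P(R|Y,Z')P(Z').

P(R|do(Z)): frontdoor, adjust for {Y}.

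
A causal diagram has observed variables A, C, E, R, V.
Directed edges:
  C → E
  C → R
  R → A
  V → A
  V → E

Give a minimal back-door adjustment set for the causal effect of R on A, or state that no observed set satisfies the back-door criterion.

desc(R)\{R}={A}; candidates ⊆ {C,E,V}.
∅: R⊥A given ∅ in G with R→· removed — back-door holds.

R→A: minimal back-door set ∅.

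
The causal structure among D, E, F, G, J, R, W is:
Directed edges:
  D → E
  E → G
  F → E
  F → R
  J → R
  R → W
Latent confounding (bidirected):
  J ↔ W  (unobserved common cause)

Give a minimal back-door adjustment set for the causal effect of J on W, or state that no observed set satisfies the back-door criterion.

desc(J)\{J}={R,W}; candidates ⊆ {D,E,F,G}.
J↔W: latent back-door arc(s) into J.
size 0: {}; under {} J still reaches {W} ∋ W.
size 1: {D}, {E}, {F} …(+1); under {D} J still reaches {W} ∋ W.
size 2: {D,E}, {D,F}, {D,G} …(+3); under {D,E} J still reaches {W} ∋ W.
J↔W cannot be blocked by any observed set — no back-door set.

J→W: no observed back-door set.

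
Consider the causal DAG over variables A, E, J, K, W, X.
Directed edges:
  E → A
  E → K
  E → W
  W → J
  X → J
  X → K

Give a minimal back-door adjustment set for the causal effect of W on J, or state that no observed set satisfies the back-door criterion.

desc(W)\{W}={J}; candidates ⊆ {A,E,K,X}.
∅: W⊥J given ∅ in G with W→· removed — back-door holds.

W→J: minimal back-door set ∅.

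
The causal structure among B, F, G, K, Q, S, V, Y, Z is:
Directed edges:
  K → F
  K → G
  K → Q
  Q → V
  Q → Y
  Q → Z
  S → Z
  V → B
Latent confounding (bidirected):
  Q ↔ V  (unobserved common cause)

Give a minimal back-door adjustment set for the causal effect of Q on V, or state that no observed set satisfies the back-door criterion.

Q→V: no observed back-door set.

desc(Q)\{Q}={B,V,Y,Z}; candidates ⊆ {F,G,K,S}.
Q↔V: latent back-door arc(s) into Q.
size 0: {}; under {} Q still reaches {B,F,G,K,V} ∋ V.
size 1: {F}, {G}, {K} …(+1); under {F} Q still reaches {B,G,K,V} ∋ V.
size 2: {F,G}, {F,K}, {F,S} …(+3); under {F,G} Q still reaches {B,K,V} ∋ V.
Q↔V cannot be blocked by any observed set — no back-door set.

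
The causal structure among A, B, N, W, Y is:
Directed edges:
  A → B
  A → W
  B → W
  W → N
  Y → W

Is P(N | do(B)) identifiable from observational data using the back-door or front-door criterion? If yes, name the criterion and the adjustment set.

P(N|do(B)): backdoor, adjust for {A}.

desc(B)\{B}={N,W}; candidates ⊆ {A,Y}.
size 0: {}; under {} B still reaches {A,N,W} ∋ N.
{A}: B⊥N given {A} in G with B→· removed — back-door holds.
P(N|do(B)) = Σ_{A} P(N|B,A)·P(A).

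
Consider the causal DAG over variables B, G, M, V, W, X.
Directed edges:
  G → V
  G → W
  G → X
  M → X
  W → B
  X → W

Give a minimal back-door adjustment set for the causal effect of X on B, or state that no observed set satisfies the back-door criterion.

X→B: minimal back-door set {G}.

desc(X)\{X}={B,W}; candidates ⊆ {G,M,V}.
size 0: {}; under {} X still reaches {B,G,M,V,W} ∋ B.
{G}: X⊥B given {G} in G with X→· removed — back-door holds.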